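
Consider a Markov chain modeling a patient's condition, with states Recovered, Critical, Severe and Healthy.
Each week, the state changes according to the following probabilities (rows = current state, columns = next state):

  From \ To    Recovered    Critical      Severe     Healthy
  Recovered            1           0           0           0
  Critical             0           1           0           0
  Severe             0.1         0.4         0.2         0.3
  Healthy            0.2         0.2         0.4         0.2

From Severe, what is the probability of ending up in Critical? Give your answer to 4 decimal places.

Let h(s) be the probability of absorption at Critical starting from transient state s. Then h(Critical) = 1 and h(Recovered) = 0. By first-step analysis:
h(Severe) = 0.1·0 + 0.4·1 + 0.2·h(Severe) + 0.3·h(Healthy)
h(Healthy) = 0.2·0 + 0.2·1 + 0.4·h(Severe) + 0.2·h(Healthy)
Solving: h(Severe) = 0.7308, h(Healthy) = 0.6154.
Starting from Severe, the probability is 0.7308.

0.7308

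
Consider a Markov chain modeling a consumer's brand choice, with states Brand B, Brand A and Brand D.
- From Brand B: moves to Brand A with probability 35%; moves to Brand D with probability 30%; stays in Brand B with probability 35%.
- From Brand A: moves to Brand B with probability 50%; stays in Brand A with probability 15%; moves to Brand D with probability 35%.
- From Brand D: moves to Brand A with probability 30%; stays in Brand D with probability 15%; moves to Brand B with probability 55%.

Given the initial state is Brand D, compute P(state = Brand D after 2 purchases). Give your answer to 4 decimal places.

Sum over the intermediate state after 1 purchase:
P = P(Brand D→Brand B)·P(Brand B→Brand D) + P(Brand D→Brand A)·P(Brand A→Brand D) + P(Brand D→Brand D)·P(Brand D→Brand D)
  = 0.55×0.3 + 0.3×0.35 + 0.15×0.15
  = 0.1650 + 0.1050 + 0.0225 = 0.2925

0.2925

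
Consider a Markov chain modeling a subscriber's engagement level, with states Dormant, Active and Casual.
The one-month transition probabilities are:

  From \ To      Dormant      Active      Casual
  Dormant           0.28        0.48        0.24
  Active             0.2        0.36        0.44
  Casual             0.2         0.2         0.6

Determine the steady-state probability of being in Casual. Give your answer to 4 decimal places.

0.4720

Let the stationary distribution be π with π = πP and π_1 + π_2 + π_3 = 1.
π_1 = 0.28·π_1 + 0.2·π_2 + 0.2·π_3
π_2 = 0.48·π_1 + 0.36·π_2 + 0.2·π_3
Solving with the normalization constraint gives π = (0.2174, 0.3106, 0.4720).
So the stationary probability of Casual is 0.4720.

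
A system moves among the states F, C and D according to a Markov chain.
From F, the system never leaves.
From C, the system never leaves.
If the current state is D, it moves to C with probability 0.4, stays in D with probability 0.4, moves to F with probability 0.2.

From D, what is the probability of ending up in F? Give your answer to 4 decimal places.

0.3333

Let h(s) be the probability of absorption at F starting from transient state s. Then h(F) = 1 and h(C) = 0. By first-step analysis:
h(D) = 0.2·1 + 0.4·0 + 0.4·h(D)
Solving: h(D) = 0.3333.
Starting from D, the probability is 0.3333.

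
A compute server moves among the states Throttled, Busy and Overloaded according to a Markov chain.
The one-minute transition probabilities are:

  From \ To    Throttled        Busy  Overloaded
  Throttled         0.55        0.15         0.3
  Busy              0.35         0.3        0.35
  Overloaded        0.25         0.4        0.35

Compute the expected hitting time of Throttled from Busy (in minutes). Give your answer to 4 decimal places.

Let t(s) be the expected number of minutes to first reach Throttled from state s, with t(Throttled) = 0. Conditioning on the first minute:
t(Busy) = 1 + 0.3·t(Busy) + 0.35·t(Overloaded)
t(Overloaded) = 1 + 0.4·t(Busy) + 0.35·t(Overloaded)
Solving: t(Busy) = 3.1746, t(Overloaded) = 3.4921.
Expected minutes from Busy to Throttled: 3.1746.

3.1746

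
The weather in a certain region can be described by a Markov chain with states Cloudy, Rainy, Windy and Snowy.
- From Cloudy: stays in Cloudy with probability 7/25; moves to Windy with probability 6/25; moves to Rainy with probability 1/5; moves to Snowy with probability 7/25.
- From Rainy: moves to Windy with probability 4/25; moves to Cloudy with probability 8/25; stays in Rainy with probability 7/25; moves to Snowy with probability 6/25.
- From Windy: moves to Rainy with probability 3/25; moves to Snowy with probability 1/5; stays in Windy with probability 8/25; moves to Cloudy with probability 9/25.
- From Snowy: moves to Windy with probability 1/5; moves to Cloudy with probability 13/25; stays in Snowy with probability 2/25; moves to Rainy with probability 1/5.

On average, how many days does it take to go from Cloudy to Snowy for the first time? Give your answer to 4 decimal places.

3.9581

Let t(s) be the expected number of days to first reach Snowy from state s, with t(Snowy) = 0. Conditioning on the first day:
t(Cloudy) = 1 + 0.28·t(Cloudy) + 0.2·t(Rainy) + 0.24·t(Windy)
t(Rainy) = 1 + 0.32·t(Cloudy) + 0.28·t(Rainy) + 0.16·t(Windy)
t(Windy) = 1 + 0.36·t(Cloudy) + 0.12·t(Rainy) + 0.32·t(Windy)
Solving: t(Cloudy) = 3.9581, t(Rainy) = 4.1013, t(Windy) = 4.2898.
Expected days from Cloudy to Snowy: 3.9581.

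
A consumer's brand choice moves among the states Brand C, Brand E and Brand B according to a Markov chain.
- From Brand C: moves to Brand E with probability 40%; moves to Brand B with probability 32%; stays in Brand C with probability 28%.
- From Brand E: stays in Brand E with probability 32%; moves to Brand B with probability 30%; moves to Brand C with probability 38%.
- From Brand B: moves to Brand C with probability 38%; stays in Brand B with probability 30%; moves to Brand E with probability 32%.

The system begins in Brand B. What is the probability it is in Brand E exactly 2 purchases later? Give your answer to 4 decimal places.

0.3504

Sum over the intermediate state after 1 purchase:
P = P(Brand B→Brand C)·P(Brand C→Brand E) + P(Brand B→Brand E)·P(Brand E→Brand E) + P(Brand B→Brand B)·P(Brand B→Brand E)
  = 0.38×0.4 + 0.32×0.32 + 0.3×0.32
  = 0.1520 + 0.1024 + 0.0960 = 0.3504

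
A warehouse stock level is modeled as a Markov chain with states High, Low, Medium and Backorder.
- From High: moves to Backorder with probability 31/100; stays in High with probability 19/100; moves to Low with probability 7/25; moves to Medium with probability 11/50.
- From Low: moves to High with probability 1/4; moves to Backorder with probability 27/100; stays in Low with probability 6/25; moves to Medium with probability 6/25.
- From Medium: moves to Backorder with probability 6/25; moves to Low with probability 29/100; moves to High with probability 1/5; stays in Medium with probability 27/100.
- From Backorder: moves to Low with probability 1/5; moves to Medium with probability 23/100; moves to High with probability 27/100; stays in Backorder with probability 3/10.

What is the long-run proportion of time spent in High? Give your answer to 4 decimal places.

0.2298

Let the stationary distribution be π with π = πP and π_1 + π_2 + π_3 + π_4 = 1.
π_1 = 0.19·π_1 + 0.25·π_2 + 0.2·π_3 + 0.27·π_4
π_2 = 0.28·π_1 + 0.24·π_2 + 0.29·π_3 + 0.2·π_4
π_3 = 0.22·π_1 + 0.24·π_2 + 0.27·π_3 + 0.23·π_4
Solving with the normalization constraint gives π = (0.2298, 0.2500, 0.2398, 0.2804).
So the stationary probability of High is 0.2298.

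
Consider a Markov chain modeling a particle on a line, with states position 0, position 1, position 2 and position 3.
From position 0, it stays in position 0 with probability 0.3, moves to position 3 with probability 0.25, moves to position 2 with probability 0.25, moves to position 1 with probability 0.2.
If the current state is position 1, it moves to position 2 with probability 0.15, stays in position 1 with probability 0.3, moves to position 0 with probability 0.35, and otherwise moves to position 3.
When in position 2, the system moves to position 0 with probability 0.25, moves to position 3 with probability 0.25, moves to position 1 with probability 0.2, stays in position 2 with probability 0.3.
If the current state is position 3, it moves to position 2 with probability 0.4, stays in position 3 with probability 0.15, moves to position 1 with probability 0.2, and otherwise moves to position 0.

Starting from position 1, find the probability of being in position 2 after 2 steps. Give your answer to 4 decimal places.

Propagate the distribution vector 2 steps from position 1.
After 0 steps: (0.0000, 1.0000, 0.0000, 0.0000)
After 1 step: (0.3500, 0.3000, 0.1500, 0.2000)
After 2 steps: (0.2975, 0.2300, 0.2575, 0.2150)
P(in position 2 after 2 steps) = 0.2575

0.2575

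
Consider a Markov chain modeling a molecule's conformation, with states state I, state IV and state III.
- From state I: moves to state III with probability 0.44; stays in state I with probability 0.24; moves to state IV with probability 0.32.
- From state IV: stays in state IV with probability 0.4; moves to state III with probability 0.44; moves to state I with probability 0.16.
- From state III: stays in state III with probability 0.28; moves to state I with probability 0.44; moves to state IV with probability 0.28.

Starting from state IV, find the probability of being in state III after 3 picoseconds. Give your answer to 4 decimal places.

Propagate the distribution vector 3 picoseconds from state IV.
After 0 picoseconds: (0.0000, 1.0000, 0.0000)
After 1 picosecond: (0.1600, 0.4000, 0.4400)
After 2 picoseconds: (0.2960, 0.3344, 0.3696)
After 3 picoseconds: (0.2872, 0.3320, 0.3809)
P(in state III after 3 picoseconds) = 0.3809

0.3809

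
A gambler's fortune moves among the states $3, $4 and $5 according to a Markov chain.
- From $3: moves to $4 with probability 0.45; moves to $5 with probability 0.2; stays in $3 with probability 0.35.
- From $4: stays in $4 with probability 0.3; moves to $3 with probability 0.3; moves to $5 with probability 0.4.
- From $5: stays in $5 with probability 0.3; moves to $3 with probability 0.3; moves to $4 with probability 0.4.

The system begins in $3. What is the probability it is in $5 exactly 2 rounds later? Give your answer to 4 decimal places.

0.3100

Sum over the intermediate state after 1 round:
P = P($3→$3)·P($3→$5) + P($3→$4)·P($4→$5) + P($3→$5)·P($5→$5)
  = 0.35×0.2 + 0.45×0.4 + 0.2×0.3
  = 0.0700 + 0.1800 + 0.0600 = 0.3100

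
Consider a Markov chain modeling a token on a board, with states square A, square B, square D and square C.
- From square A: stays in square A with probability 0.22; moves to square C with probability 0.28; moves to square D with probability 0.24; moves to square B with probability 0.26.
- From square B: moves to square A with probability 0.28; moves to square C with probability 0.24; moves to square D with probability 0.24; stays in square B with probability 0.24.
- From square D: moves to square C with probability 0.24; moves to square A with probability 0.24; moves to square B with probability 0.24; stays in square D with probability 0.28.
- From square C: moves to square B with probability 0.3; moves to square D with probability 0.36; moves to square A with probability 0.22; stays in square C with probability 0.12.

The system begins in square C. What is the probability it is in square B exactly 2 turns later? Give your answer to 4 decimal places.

0.2516

Propagate the distribution vector 2 turns from square C.
After 0 turns: (0.0000, 0.0000, 0.0000, 1.0000)
After 1 turn: (0.2200, 0.3000, 0.3600, 0.1200)
After 2 turns: (0.2452, 0.2516, 0.2688, 0.2344)
P(in square B after 2 turns) = 0.2516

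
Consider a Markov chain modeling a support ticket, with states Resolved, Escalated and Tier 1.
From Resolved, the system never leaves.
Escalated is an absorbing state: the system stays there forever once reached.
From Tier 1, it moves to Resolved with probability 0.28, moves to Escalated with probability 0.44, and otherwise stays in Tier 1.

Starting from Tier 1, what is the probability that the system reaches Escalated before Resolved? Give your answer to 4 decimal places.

Let h(s) be the probability of absorption at Escalated starting from transient state s. Then h(Escalated) = 1 and h(Resolved) = 0. By first-step analysis:
h(Tier 1) = 0.28·0 + 0.44·1 + 0.28·h(Tier 1)
Solving: h(Tier 1) = 0.6111.
Starting from Tier 1, the probability is 0.6111.

0.6111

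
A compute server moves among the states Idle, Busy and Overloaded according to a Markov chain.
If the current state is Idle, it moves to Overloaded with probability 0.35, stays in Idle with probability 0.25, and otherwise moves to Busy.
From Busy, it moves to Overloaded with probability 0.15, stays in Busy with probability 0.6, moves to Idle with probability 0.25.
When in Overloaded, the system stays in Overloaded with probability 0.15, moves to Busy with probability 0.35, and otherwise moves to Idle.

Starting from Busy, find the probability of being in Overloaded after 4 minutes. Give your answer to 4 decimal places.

Propagate the distribution vector 4 minutes from Busy.
After 0 minutes: (0.0000, 1.0000, 0.0000)
After 1 minute: (0.2500, 0.6000, 0.1500)
After 2 minutes: (0.2875, 0.5125, 0.2000)
After 3 minutes: (0.3000, 0.4925, 0.2075)
After 4 minutes: (0.3019, 0.4881, 0.2100)
P(in Overloaded after 4 minutes) = 0.2100

0.2100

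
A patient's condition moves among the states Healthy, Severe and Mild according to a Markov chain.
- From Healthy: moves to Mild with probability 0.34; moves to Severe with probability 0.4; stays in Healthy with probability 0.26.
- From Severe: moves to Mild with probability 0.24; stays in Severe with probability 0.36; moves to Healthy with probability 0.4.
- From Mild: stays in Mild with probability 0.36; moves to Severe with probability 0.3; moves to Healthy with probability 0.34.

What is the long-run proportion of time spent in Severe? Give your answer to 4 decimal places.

Let the stationary distribution be π with π = πP and π_1 + π_2 + π_3 = 1.
π_1 = 0.26·π_1 + 0.4·π_2 + 0.34·π_3
π_2 = 0.4·π_1 + 0.36·π_2 + 0.3·π_3
Solving with the normalization constraint gives π = (0.3345, 0.3547, 0.3107).
So the stationary probability of Severe is 0.3547.

0.3547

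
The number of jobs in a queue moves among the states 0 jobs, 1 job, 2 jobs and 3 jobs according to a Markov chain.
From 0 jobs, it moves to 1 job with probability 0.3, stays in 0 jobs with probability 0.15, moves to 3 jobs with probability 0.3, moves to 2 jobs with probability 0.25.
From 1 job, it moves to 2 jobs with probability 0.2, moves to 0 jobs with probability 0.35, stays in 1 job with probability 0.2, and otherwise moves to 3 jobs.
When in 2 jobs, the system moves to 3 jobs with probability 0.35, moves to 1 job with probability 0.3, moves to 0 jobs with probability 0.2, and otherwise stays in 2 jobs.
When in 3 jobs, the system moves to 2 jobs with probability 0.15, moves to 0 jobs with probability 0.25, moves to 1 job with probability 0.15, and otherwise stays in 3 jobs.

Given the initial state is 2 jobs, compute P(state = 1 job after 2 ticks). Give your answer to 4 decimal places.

Propagate the distribution vector 2 ticks from 2 jobs.
After 0 ticks: (0.0000, 0.0000, 1.0000, 0.0000)
After 1 tick: (0.2000, 0.3000, 0.1500, 0.3500)
After 2 ticks: (0.2525, 0.2175, 0.1850, 0.3450)
P(in 1 job after 2 ticks) = 0.2175

0.2175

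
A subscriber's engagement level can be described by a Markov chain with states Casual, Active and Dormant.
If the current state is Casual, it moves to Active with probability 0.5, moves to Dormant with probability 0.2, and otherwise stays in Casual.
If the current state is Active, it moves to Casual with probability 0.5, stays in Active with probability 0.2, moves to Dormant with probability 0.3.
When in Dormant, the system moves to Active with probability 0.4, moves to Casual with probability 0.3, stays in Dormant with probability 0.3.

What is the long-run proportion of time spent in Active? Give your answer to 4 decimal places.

Let the stationary distribution be π with π = πP and π_1 + π_2 + π_3 = 1.
π_1 = 0.3·π_1 + 0.5·π_2 + 0.3·π_3
π_2 = 0.5·π_1 + 0.2·π_2 + 0.4·π_3
Solving with the normalization constraint gives π = (0.3729, 0.3644, 0.2627).
So the stationary probability of Active is 0.3644.

0.3644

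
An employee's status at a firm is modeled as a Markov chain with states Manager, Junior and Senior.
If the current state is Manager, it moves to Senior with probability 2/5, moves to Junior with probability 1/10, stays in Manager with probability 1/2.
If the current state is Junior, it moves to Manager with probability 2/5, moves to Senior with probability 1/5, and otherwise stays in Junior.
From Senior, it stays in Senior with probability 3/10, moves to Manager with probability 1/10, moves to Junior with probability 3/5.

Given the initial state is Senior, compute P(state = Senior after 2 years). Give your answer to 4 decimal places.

0.2500

Sum over the intermediate state after 1 year:
P = P(Senior→Manager)·P(Manager→Senior) + P(Senior→Junior)·P(Junior→Senior) + P(Senior→Senior)·P(Senior→Senior)
  = 0.1×0.4 + 0.6×0.2 + 0.3×0.3
  = 0.0400 + 0.1200 + 0.0900 = 0.2500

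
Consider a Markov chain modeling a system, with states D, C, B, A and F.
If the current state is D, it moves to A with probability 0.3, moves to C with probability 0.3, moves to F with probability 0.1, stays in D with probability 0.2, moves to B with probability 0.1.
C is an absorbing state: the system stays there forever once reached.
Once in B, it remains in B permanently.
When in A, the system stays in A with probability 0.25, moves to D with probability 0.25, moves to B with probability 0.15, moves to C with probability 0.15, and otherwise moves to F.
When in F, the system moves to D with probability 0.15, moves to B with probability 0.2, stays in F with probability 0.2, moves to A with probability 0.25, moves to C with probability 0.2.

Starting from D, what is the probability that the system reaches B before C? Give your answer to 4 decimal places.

Let h(s) be the probability of absorption at B starting from transient state s. Then h(B) = 1 and h(C) = 0. By first-step analysis:
h(D) = 0.2·h(D) + 0.3·0 + 0.1·1 + 0.3·h(A) + 0.1·h(F)
h(A) = 0.25·h(D) + 0.15·0 + 0.15·1 + 0.25·h(A) + 0.2·h(F)
h(F) = 0.15·h(D) + 0.2·0 + 0.2·1 + 0.25·h(A) + 0.2·h(F)
Solving: h(D) = 0.3444, h(A) = 0.4349, h(F) = 0.4505.
Starting from D, the probability is 0.3444.

0.3444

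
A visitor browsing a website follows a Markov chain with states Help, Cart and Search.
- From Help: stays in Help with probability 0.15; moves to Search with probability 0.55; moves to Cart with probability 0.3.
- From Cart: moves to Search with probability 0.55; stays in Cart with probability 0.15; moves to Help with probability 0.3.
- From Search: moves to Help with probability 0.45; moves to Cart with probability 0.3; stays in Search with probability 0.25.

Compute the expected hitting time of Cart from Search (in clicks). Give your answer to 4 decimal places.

Let t(s) be the expected number of clicks to first reach Cart from state s, with t(Cart) = 0. Conditioning on the first click:
t(Help) = 1 + 0.15·t(Help) + 0.55·t(Search)
t(Search) = 1 + 0.45·t(Help) + 0.25·t(Search)
Solving: t(Help) = 3.3333, t(Search) = 3.3333.
Expected clicks from Search to Cart: 3.3333.

3.3333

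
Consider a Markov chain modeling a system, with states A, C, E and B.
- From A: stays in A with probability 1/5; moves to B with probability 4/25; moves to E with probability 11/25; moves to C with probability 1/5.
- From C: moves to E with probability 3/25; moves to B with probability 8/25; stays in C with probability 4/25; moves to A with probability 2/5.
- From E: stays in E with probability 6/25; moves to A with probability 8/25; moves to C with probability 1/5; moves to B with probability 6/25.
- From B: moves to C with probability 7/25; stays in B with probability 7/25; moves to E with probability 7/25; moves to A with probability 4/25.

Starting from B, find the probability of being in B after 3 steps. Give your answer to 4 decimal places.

0.2451

Propagate the distribution vector 3 steps from B.
After 0 steps: (0.0000, 0.0000, 0.0000, 1.0000)
After 1 step: (0.1600, 0.2800, 0.2800, 0.2800)
After 2 steps: (0.2784, 0.2112, 0.2496, 0.2608)
After 3 steps: (0.2618, 0.2124, 0.2808, 0.2451)
P(in B after 3 steps) = 0.2451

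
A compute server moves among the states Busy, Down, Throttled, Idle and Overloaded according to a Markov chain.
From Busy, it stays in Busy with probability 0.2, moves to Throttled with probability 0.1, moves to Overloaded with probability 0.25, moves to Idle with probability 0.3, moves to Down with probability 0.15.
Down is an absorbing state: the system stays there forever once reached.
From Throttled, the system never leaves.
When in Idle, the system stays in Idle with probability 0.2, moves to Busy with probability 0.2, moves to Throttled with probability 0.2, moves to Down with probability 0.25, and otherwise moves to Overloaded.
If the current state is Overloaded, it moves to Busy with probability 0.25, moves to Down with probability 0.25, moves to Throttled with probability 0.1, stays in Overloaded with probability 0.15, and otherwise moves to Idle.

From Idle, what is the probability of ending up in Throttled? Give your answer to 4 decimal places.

0.4143

Let h(s) be the probability of absorption at Throttled starting from transient state s. Then h(Throttled) = 1 and h(Down) = 0. By first-step analysis:
h(Busy) = 0.2·h(Busy) + 0.15·0 + 0.1·1 + 0.3·h(Idle) + 0.25·h(Overloaded)
h(Idle) = 0.2·h(Busy) + 0.25·0 + 0.2·1 + 0.2·h(Idle) + 0.15·h(Overloaded)
h(Overloaded) = 0.25·h(Busy) + 0.25·0 + 0.1·1 + 0.25·h(Idle) + 0.15·h(Overloaded)
Solving: h(Busy) = 0.3911, h(Idle) = 0.4143, h(Overloaded) = 0.3545.
Starting from Idle, the probability is 0.4143.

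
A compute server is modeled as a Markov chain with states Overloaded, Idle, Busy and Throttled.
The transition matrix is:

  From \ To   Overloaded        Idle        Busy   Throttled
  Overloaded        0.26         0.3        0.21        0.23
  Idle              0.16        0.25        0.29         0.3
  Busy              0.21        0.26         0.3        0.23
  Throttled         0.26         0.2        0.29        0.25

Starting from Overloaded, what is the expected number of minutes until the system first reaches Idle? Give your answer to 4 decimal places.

Let t(s) be the expected number of minutes to first reach Idle from state s, with t(Idle) = 0. Conditioning on the first minute:
t(Overloaded) = 1 + 0.26·t(Overloaded) + 0.21·t(Busy) + 0.23·t(Throttled)
t(Busy) = 1 + 0.21·t(Overloaded) + 0.3·t(Busy) + 0.23·t(Throttled)
t(Throttled) = 1 + 0.26·t(Overloaded) + 0.29·t(Busy) + 0.25·t(Throttled)
Solving: t(Overloaded) = 3.7527, t(Busy) = 3.9177, t(Throttled) = 4.1491.
Expected minutes from Overloaded to Idle: 3.7527.

3.7527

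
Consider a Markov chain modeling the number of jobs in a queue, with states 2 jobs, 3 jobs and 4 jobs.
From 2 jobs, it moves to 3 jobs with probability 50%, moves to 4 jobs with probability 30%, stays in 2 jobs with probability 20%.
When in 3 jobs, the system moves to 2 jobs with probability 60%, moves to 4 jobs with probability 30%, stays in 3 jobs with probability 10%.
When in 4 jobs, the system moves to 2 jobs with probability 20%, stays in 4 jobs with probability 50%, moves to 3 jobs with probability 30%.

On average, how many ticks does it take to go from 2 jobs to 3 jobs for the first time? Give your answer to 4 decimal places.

Let t(s) be the expected number of ticks to first reach 3 jobs from state s, with t(3 jobs) = 0. Conditioning on the first tick:
t(2 jobs) = 1 + 0.2·t(2 jobs) + 0.3·t(4 jobs)
t(4 jobs) = 1 + 0.2·t(2 jobs) + 0.5·t(4 jobs)
Solving: t(2 jobs) = 2.3529, t(4 jobs) = 2.9412.
Expected ticks from 2 jobs to 3 jobs: 2.3529.

2.3529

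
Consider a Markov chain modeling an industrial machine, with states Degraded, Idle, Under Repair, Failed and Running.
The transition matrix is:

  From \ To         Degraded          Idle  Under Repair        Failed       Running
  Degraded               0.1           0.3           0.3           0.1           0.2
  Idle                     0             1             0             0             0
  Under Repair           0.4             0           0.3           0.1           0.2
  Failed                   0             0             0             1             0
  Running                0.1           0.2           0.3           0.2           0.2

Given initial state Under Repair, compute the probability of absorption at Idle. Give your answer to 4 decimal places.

0.4968

Let h(s) be the probability of absorption at Idle starting from transient state s. Then h(Idle) = 1 and h(Failed) = 0. By first-step analysis:
h(Degraded) = 0.1·h(Degraded) + 0.3·1 + 0.3·h(Under Repair) + 0.1·0 + 0.2·h(Running)
h(Under Repair) = 0.4·h(Degraded) + 0.3·h(Under Repair) + 0.1·0 + 0.2·h(Running)
h(Running) = 0.1·h(Degraded) + 0.2·1 + 0.3·h(Under Repair) + 0.2·0 + 0.2·h(Running)
Solving: h(Degraded) = 0.6129, h(Under Repair) = 0.4968, h(Running) = 0.5129.
Starting from Under Repair, the probability is 0.4968.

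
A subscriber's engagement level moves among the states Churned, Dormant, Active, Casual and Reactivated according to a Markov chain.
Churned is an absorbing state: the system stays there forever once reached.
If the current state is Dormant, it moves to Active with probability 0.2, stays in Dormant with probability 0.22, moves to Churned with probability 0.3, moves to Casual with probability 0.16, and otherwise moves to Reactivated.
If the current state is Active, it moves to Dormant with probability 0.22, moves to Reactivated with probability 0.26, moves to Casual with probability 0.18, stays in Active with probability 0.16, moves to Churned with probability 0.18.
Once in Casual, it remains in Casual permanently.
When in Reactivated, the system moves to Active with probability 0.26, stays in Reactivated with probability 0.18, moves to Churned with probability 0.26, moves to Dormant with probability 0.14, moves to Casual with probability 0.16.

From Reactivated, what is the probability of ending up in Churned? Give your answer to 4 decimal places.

Let h(s) be the probability of absorption at Churned starting from transient state s. Then h(Churned) = 1 and h(Casual) = 0. By first-step analysis:
h(Dormant) = 0.3·1 + 0.22·h(Dormant) + 0.2·h(Active) + 0.16·0 + 0.12·h(Reactivated)
h(Active) = 0.18·1 + 0.22·h(Dormant) + 0.16·h(Active) + 0.18·0 + 0.26·h(Reactivated)
h(Reactivated) = 0.26·1 + 0.14·h(Dormant) + 0.26·h(Active) + 0.16·0 + 0.18·h(Reactivated)
Solving: h(Dormant) = 0.6217, h(Active) = 0.5634, h(Reactivated) = 0.6018.
Starting from Reactivated, the probability is 0.6018.

0.6018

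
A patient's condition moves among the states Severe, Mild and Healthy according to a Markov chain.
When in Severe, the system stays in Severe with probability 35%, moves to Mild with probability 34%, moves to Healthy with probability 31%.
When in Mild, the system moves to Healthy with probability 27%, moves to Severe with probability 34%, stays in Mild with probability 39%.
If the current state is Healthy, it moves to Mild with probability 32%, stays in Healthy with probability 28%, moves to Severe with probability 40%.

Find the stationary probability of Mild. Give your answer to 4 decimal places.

0.3518

Let the stationary distribution be π with π = πP and π_1 + π_2 + π_3 = 1.
π_1 = 0.35·π_1 + 0.34·π_2 + 0.4·π_3
π_2 = 0.34·π_1 + 0.39·π_2 + 0.32·π_3
Solving with the normalization constraint gives π = (0.3608, 0.3518, 0.2873).
So the stationary probability of Mild is 0.3518.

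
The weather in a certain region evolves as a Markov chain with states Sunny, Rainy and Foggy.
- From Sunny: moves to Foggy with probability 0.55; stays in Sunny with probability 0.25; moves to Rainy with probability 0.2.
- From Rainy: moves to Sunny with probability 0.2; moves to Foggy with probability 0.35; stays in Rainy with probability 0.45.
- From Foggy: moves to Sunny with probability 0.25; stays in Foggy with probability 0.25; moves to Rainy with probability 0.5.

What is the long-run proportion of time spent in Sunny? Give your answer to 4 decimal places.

Let the stationary distribution be π with π = πP and π_1 + π_2 + π_3 = 1.
π_1 = 0.25·π_1 + 0.2·π_2 + 0.25·π_3
π_2 = 0.2·π_1 + 0.45·π_2 + 0.5·π_3
Solving with the normalization constraint gives π = (0.2295, 0.4106, 0.3599).
So the stationary probability of Sunny is 0.2295.

0.2295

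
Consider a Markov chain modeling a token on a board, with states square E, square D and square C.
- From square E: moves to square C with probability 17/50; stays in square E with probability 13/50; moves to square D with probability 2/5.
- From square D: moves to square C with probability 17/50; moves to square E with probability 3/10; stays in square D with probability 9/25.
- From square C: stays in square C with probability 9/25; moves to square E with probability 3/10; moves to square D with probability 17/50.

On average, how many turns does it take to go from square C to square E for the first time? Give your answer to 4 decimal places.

3.3333

Let t(s) be the expected number of turns to first reach square E from state s, with t(square E) = 0. Conditioning on the first turn:
t(square D) = 1 + 0.36·t(square D) + 0.34·t(square C)
t(square C) = 1 + 0.34·t(square D) + 0.36·t(square C)
Solving: t(square D) = 3.3333, t(square C) = 3.3333.
Expected turns from square C to square E: 3.3333.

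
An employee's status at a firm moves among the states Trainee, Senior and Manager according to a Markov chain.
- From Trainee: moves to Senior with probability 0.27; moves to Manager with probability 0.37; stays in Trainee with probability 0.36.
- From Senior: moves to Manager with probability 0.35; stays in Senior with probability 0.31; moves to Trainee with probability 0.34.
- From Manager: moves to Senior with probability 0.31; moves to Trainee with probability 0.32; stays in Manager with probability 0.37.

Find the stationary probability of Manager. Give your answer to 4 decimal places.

Let the stationary distribution be π with π = πP and π_1 + π_2 + π_3 = 1.
π_1 = 0.36·π_1 + 0.34·π_2 + 0.32·π_3
π_2 = 0.27·π_1 + 0.31·π_2 + 0.31·π_3
Solving with the normalization constraint gives π = (0.3395, 0.2964, 0.3641).
So the stationary probability of Manager is 0.3641.

0.3641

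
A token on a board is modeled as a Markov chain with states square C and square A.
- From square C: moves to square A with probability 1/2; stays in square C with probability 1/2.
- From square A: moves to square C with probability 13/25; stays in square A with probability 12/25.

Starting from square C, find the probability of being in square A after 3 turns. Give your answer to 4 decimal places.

Propagate the distribution vector 3 turns from square C.
After 0 turns: (1.0000, 0.0000)
After 1 turn: (0.5000, 0.5000)
After 2 turns: (0.5100, 0.4900)
After 3 turns: (0.5098, 0.4902)
P(in square A after 3 turns) = 0.4902

0.4902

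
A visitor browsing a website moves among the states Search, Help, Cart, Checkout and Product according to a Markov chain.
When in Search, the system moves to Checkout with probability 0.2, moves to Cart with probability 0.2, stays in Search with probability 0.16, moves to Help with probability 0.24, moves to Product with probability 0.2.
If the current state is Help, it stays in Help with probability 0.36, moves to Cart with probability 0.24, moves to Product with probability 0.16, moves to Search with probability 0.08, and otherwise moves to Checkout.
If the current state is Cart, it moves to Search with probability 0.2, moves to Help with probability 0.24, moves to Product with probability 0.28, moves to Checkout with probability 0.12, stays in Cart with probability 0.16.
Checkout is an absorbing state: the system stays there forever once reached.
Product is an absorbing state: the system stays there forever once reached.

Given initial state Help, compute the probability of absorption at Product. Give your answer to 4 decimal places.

0.5503

Let h(s) be the probability of absorption at Product starting from transient state s. Then h(Product) = 1 and h(Checkout) = 0. By first-step analysis:
h(Search) = 0.16·h(Search) + 0.24·h(Help) + 0.2·h(Cart) + 0.2·0 + 0.2·1
h(Help) = 0.08·h(Search) + 0.36·h(Help) + 0.24·h(Cart) + 0.16·0 + 0.16·1
h(Cart) = 0.2·h(Search) + 0.24·h(Help) + 0.16·h(Cart) + 0.12·0 + 0.28·1
Solving: h(Search) = 0.5429, h(Help) = 0.5503, h(Cart) = 0.6198.
Starting from Help, the probability is 0.5503.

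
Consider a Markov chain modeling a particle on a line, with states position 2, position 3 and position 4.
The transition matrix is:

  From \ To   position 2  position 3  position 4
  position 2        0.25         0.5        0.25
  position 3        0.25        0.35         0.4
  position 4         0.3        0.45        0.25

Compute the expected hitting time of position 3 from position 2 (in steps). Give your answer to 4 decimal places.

Let t(s) be the expected number of steps to first reach position 3 from state s, with t(position 3) = 0. Conditioning on the first step:
t(position 2) = 1 + 0.25·t(position 2) + 0.25·t(position 4)
t(position 4) = 1 + 0.3·t(position 2) + 0.25·t(position 4)
Solving: t(position 2) = 2.0513, t(position 4) = 2.1538.
Expected steps from position 2 to position 3: 2.0513.

2.0513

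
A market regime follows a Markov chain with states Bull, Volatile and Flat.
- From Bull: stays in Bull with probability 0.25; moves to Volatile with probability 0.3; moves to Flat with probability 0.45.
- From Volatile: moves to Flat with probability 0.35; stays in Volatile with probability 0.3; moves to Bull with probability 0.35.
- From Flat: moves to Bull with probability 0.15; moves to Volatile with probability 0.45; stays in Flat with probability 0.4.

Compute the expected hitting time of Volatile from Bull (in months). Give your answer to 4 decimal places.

2.7451

Let t(s) be the expected number of months to first reach Volatile from state s, with t(Volatile) = 0. Conditioning on the first month:
t(Bull) = 1 + 0.25·t(Bull) + 0.45·t(Flat)
t(Flat) = 1 + 0.15·t(Bull) + 0.4·t(Flat)
Solving: t(Bull) = 2.7451, t(Flat) = 2.3529.
Expected months from Bull to Volatile: 2.7451.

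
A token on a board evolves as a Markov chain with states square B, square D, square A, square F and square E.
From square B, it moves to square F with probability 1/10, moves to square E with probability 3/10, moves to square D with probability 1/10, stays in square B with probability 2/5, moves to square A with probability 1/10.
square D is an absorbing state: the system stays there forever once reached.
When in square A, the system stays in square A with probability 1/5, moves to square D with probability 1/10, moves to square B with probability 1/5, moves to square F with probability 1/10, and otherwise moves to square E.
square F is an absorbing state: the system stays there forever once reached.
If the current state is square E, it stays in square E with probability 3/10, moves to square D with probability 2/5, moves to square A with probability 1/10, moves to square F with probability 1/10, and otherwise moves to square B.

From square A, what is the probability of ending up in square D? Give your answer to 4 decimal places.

0.6705

Let h(s) be the probability of absorption at square D starting from transient state s. Then h(square D) = 1 and h(square F) = 0. By first-step analysis:
h(square B) = 0.4·h(square B) + 0.1·1 + 0.1·h(square A) + 0.1·0 + 0.3·h(square E)
h(square A) = 0.2·h(square B) + 0.1·1 + 0.2·h(square A) + 0.1·0 + 0.4·h(square E)
h(square E) = 0.1·h(square B) + 0.4·1 + 0.1·h(square A) + 0.1·0 + 0.3·h(square E)
Solving: h(square B) = 0.6591, h(square A) = 0.6705, h(square E) = 0.7614.
Starting from square A, the probability is 0.6705.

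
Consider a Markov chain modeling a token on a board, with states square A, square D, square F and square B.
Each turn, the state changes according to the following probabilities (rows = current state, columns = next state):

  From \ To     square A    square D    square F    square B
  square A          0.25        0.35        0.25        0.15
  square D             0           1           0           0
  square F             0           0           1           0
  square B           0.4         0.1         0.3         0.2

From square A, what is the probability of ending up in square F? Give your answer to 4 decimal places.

Let h(s) be the probability of absorption at square F starting from transient state s. Then h(square F) = 1 and h(square D) = 0. By first-step analysis:
h(square A) = 0.25·h(square A) + 0.35·0 + 0.25·1 + 0.15·h(square B)
h(square B) = 0.4·h(square A) + 0.1·0 + 0.3·1 + 0.2·h(square B)
Solving: h(square A) = 0.4537, h(square B) = 0.6019.
Starting from square A, the probability is 0.4537.

0.4537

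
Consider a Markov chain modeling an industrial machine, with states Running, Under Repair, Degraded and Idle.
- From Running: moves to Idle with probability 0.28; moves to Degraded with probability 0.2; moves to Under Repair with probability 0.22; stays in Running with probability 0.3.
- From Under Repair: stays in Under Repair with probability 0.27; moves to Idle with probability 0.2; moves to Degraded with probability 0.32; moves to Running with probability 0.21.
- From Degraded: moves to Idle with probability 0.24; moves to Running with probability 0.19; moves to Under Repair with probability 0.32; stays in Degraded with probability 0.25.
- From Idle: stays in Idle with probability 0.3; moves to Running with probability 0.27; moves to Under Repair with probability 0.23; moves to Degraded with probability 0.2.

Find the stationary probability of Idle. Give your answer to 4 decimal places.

0.2546

Let the stationary distribution be π with π = πP and π_1 + π_2 + π_3 + π_4 = 1.
π_1 = 0.3·π_1 + 0.21·π_2 + 0.19·π_3 + 0.27·π_4
π_2 = 0.22·π_1 + 0.27·π_2 + 0.32·π_3 + 0.23·π_4
π_3 = 0.2·π_1 + 0.32·π_2 + 0.25·π_3 + 0.2·π_4
Solving with the normalization constraint gives π = (0.2422, 0.2599, 0.2434, 0.2546).
So the stationary probability of Idle is 0.2546.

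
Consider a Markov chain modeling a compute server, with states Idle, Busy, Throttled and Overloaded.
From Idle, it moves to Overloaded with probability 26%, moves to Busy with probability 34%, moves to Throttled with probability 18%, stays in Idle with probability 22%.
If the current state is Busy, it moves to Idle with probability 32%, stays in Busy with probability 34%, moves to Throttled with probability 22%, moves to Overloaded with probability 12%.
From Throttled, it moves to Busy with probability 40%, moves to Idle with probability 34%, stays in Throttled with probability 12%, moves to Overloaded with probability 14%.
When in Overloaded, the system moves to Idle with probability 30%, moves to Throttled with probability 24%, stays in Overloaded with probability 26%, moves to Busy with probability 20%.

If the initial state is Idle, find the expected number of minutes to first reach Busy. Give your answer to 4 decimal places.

3.1479

Let t(s) be the expected number of minutes to first reach Busy from state s, with t(Busy) = 0. Conditioning on the first minute:
t(Idle) = 1 + 0.22·t(Idle) + 0.18·t(Throttled) + 0.26·t(Overloaded)
t(Throttled) = 1 + 0.34·t(Idle) + 0.12·t(Throttled) + 0.14·t(Overloaded)
t(Overloaded) = 1 + 0.3·t(Idle) + 0.24·t(Throttled) + 0.26·t(Overloaded)
Solving: t(Idle) = 3.1479, t(Throttled) = 2.9213, t(Overloaded) = 3.5750.
Expected minutes from Idle to Busy: 3.1479.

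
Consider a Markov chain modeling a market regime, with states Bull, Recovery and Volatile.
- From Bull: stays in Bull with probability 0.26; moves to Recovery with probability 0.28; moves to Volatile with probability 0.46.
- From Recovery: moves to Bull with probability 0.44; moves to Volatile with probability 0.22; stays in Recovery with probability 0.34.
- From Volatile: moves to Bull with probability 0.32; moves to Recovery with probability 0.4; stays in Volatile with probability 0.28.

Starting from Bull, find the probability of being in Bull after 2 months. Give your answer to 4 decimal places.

Sum over the intermediate state after 1 month:
P = P(Bull→Bull)·P(Bull→Bull) + P(Bull→Recovery)·P(Recovery→Bull) + P(Bull→Volatile)·P(Volatile→Bull)
  = 0.26×0.26 + 0.28×0.44 + 0.46×0.32
  = 0.0676 + 0.1232 + 0.1472 = 0.3380

0.3380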